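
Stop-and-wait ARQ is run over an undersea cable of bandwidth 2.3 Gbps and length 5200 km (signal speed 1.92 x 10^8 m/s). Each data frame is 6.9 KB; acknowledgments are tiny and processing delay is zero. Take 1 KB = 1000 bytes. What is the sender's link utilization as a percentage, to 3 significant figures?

t_tx = L/R = 55200/2300000000 = 2.4e-05 s.
t_prop = 5200000/192000000 = 0.0270833 s; RTT = 0.0541667 s.
Cycle = t_tx + RTT = 0.0541907 s.
Utilization = t_tx / cycle = 2.4e-05/0.0541907 = 0.0443 %.

0.0443 %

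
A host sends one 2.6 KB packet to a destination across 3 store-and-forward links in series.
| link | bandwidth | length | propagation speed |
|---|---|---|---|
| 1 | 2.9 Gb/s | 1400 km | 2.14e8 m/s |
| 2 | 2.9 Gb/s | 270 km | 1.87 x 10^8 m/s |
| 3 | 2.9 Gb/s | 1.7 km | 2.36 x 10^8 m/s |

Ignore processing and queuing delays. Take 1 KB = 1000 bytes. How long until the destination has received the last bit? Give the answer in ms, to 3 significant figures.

L = 20800 bits.
Transmission delay per hop = L/R = 20800/2900000000 = 0.00717241 ms; 3 hops → 0.0215172 ms.
Propagation delays (d/s per hop): 6.54206, 1.44385, 0.00720339 ms; sum = 7.99311 ms.
End-to-end = 8.01 ms.

8.01 ms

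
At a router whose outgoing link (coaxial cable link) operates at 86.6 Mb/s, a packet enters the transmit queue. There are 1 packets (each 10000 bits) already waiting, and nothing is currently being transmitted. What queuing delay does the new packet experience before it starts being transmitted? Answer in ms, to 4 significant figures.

0.1155 ms

Each queued packet: L/R = 10000/86600000 = 0.115473 ms.
1 queued → 0.115473 ms.
Queuing delay = 0.1155 ms.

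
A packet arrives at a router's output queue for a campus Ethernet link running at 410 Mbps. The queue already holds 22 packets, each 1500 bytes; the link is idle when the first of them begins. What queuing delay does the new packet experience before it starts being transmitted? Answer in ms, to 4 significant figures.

Each queued packet: L/R = 12000/410000000 = 0.0292683 ms.
22 queued → 0.643902 ms.
Queuing delay = 0.6439 ms.

0.6439 ms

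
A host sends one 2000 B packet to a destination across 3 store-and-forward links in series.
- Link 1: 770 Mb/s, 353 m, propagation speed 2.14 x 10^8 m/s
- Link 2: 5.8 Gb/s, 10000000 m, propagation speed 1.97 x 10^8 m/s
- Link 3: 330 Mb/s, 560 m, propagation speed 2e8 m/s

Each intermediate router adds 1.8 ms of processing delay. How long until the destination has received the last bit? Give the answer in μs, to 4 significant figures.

54440 μs

L = 2000 × 8 = 16000 bits.
Transmission delays (L/R per hop): 20.7792, 2.75862, 48.4848 μs; sum = 72.0227 μs.
Propagation delays (d/s per hop): 1.64953, 50761.4, 2.8 μs; sum = 50765.9 μs.
Processing at 2 router(s): 2 × 1.8 ms = 3600 μs.
End-to-end = 54440 μs.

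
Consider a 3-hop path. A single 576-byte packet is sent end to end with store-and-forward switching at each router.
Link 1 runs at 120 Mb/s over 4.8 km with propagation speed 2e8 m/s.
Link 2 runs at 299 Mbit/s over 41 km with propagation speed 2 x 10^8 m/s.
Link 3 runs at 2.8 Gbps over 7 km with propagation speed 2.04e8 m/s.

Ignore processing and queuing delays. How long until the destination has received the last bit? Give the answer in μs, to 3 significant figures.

L = 576 × 8 = 4608 bits.
Transmission delays (L/R per hop): 38.4, 15.4114, 1.64571 μs; sum = 55.4571 μs.
Propagation delays (d/s per hop): 24, 205, 34.3137 μs; sum = 263.314 μs.
End-to-end = 319 μs.

319 μs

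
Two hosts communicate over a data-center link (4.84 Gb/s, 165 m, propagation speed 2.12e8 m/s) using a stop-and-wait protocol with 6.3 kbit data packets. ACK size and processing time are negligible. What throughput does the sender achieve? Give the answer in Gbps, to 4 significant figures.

2.204 Gbps

t_tx = L/R = 6300/4840000000 = 1.30165e-06 s.
t_prop = 165/212000000 = 7.78302e-07 s; RTT = 1.5566e-06 s.
Cycle = t_tx + RTT = 2.85826e-06 s.
Throughput = L / cycle = 6300 / 2.85826e-06 = 2.204 Gbps.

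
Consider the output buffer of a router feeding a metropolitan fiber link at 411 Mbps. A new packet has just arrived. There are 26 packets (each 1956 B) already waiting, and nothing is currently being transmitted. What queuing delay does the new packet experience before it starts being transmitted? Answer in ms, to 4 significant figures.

0.9899 ms

Each queued packet: L/R = 15648/411000000 = 0.038073 ms.
26 queued → 0.989898 ms.
Queuing delay = 0.9899 ms.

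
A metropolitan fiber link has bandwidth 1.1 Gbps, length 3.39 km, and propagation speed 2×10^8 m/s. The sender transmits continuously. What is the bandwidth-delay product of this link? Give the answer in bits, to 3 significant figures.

Propagation delay = 3390 / 200000000 = 1.695e-05 s.
BDP = R × t_prop = 1100000000 × 1.695e-05 = 18645 bits.

18600 bits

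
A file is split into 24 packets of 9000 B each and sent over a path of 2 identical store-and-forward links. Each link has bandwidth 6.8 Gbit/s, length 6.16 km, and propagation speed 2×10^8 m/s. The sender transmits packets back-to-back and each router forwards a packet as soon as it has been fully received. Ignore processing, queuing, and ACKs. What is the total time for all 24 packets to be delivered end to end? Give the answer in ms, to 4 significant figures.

Per-hop transmission t_tx = L/R = 72000/6800000000 = 0.0105882 ms.
Per-hop propagation t_prop = 6160/200000000 = 0.0308 ms.
Pipeline fill: first packet needs 2·t_tx to clear all hops; remaining 23 packets each add one t_tx.
Total = (2+24-1)·t_tx + 2·t_prop = 25·0.0105882 + 2·0.0308 = 0.3263 ms.

0.3263 ms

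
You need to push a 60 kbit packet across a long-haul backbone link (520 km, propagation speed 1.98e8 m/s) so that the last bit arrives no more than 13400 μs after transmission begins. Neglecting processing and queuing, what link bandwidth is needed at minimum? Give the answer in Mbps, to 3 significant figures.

Propagation delay = 520000 / 198000000 = 2626.26 μs.
Transmission budget = 13400 − 2626.26 = 10773.7 μs.
R ≥ L / t_tx = 60000 bits / 0.0107737 s = 5.57 Mbps.

5.57 Mbps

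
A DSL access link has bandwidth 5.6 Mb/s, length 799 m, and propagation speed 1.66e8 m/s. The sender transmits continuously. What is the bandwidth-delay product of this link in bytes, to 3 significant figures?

3.37 bytes

Propagation delay = 799 / 166000000 = 4.81325e-06 s.
BDP = R × t_prop = 5600000 × 4.81325e-06 = 26.9542 bits.
In bytes: 26.9542/8 = 3.37 bytes.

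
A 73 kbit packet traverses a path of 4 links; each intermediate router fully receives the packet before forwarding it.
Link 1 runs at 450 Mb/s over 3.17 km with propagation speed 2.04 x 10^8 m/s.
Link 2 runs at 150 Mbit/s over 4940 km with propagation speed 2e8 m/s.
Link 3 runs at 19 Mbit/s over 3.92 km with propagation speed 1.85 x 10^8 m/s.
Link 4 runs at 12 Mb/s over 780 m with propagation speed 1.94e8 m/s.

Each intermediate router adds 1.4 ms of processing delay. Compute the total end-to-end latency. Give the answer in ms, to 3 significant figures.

39.5 ms

L = 73000 bits.
Transmission delays (L/R per hop): 0.162222, 0.486667, 3.84211, 6.08333 ms; sum = 10.5743 ms.
Propagation delays (d/s per hop): 0.0155392, 24.7, 0.0211892, 0.00402062 ms; sum = 24.7407 ms.
Processing at 3 router(s): 3 × 1.4 ms = 4.2 ms.
End-to-end = 39.5 ms.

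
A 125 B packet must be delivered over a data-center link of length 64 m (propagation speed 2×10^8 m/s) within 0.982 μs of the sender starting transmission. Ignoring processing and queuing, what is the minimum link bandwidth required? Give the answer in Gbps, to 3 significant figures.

1.51 Gbps

L = 1000 bits.
Propagation delay = 64 / 200000000 = 0.32 μs.
Transmission budget = 0.982 − 0.32 = 0.662 μs.
R ≥ L / t_tx = 1000 bits / 6.62e-07 s = 1.51 Gbps.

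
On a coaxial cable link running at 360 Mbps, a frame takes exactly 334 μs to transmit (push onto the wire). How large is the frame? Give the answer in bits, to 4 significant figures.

120200 bits

L = R × t_tx = 360000000 b/s × 0.000334 s = 120240 bits.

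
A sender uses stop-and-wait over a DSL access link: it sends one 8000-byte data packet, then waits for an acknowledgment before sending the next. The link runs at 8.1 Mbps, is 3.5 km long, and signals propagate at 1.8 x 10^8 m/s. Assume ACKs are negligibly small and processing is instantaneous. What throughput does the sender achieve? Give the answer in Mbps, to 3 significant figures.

t_tx = L/R = 64000/8100000 = 0.00790123 s.
t_prop = 3500/180000000 = 1.94444e-05 s; RTT = 3.88889e-05 s.
Cycle = t_tx + RTT = 0.00794012 s.
Throughput = L / cycle = 64000 / 0.00794012 = 8.06 Mbps.

8.06 Mbps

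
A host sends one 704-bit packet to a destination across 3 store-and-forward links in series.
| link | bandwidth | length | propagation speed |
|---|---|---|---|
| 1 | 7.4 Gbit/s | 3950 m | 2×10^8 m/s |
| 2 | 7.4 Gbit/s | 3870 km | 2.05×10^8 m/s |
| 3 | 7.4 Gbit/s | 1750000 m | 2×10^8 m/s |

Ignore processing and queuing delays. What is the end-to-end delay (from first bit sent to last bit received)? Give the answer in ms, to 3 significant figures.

Transmission delay per hop = L/R = 704/7400000000 = 9.51351e-05 ms; 3 hops → 0.000285405 ms.
Propagation delays (d/s per hop): 0.01975, 18.878, 8.75 ms; sum = 27.6478 ms.
End-to-end = 27.6 ms.

27.6 ms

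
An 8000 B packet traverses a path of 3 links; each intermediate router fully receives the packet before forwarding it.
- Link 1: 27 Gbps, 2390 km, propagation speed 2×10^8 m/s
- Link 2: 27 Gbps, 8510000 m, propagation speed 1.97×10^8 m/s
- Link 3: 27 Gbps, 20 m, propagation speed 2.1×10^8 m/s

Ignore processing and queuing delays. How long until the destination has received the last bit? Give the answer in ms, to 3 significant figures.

55.2 ms

L = 8000 × 8 = 64000 bits.
Transmission delay per hop = L/R = 64000/27000000000 = 0.00237037 ms; 3 hops → 0.00711111 ms.
Propagation delays (d/s per hop): 11.95, 43.198, 9.52381e-05 ms; sum = 55.1481 ms.
End-to-end = 55.2 ms.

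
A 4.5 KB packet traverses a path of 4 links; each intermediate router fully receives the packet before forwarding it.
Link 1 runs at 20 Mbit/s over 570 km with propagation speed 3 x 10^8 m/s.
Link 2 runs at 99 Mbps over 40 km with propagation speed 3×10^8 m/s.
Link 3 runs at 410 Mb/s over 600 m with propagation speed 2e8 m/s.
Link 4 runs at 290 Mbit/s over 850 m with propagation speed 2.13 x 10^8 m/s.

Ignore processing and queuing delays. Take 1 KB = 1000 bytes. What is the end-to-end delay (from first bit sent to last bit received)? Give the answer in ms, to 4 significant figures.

4.416 ms

L = 36000 bits.
Transmission delays (L/R per hop): 1.8, 0.363636, 0.0878049, 0.124138 ms; sum = 2.37558 ms.
Propagation delays (d/s per hop): 1.9, 0.133333, 0.003, 0.00399061 ms; sum = 2.04032 ms.
End-to-end = 4.416 ms.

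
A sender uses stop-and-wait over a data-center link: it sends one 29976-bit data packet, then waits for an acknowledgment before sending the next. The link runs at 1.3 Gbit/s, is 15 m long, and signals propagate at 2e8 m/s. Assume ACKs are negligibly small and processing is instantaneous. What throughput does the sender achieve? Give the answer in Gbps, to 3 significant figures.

t_tx = L/R = 29976/1300000000 = 2.30585e-05 s.
t_prop = 15/200000000 = 7.5e-08 s; RTT = 1.5e-07 s.
Cycle = t_tx + RTT = 2.32085e-05 s.
Throughput = L / cycle = 29976 / 2.32085e-05 = 1.29 Gbps.

1.29 Gbps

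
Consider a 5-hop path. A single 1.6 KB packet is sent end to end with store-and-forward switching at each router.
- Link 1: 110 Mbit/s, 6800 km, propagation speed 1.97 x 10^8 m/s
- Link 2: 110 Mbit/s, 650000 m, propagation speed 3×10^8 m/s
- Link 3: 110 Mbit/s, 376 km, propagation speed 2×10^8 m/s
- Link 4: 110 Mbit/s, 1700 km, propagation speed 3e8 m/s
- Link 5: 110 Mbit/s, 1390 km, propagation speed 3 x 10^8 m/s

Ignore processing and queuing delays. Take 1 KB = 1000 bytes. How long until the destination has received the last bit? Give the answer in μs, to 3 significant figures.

L = 12800 bits.
Transmission delay per hop = L/R = 12800/110000000 = 116.364 μs; 5 hops → 581.818 μs.
Propagation delays (d/s per hop): 34517.8, 2166.67, 1880, 5666.67, 4633.33 μs; sum = 48864.4 μs.
End-to-end = 49400 μs.

49400 μs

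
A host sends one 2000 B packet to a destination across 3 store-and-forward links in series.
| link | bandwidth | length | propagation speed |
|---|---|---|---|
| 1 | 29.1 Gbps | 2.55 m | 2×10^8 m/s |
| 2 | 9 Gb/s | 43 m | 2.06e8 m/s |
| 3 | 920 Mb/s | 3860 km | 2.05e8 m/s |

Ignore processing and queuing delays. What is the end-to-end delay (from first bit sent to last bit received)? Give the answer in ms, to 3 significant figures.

18.8 ms

L = 2000 × 8 = 16000 bits.
Transmission delays (L/R per hop): 0.000549828, 0.00177778, 0.0173913 ms; sum = 0.0197189 ms.
Propagation delays (d/s per hop): 1.275e-05, 0.000208738, 18.8293 ms; sum = 18.8295 ms.
End-to-end = 18.8 ms.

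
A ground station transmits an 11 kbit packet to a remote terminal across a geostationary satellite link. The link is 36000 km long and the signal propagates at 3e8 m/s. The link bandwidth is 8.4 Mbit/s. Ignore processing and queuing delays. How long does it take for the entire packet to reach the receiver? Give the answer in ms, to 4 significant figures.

L = 11000 bits.
Transmission delay = L/R = 11000 / 8400000 = 1.30952 ms.
Propagation delay = d/s = 36000000 m / 300000000 m/s = 120 ms.
Total = 121.3 ms.

121.3 ms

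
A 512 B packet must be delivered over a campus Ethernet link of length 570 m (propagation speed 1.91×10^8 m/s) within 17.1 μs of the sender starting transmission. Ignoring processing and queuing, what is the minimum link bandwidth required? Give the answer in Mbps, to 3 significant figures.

L = 4096 bits.
Propagation delay = 570 / 191000000 = 2.98429 μs.
Transmission budget = 17.1 − 2.98429 = 14.1157 μs.
R ≥ L / t_tx = 4096 bits / 1.41157e-05 s = 290 Mbps.

290 Mbps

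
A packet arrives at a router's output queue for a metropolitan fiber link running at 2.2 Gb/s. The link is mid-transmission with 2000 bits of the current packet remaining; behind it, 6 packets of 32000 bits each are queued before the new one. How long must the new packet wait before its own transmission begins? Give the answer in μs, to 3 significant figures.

88.2 μs

Each queued packet: L/R = 32000/2200000000 = 14.5455 μs.
6 queued → 87.2727 μs.
Plus remaining 2000 bits of current packet: 0.909091 μs.
Queuing delay = 88.2 μs.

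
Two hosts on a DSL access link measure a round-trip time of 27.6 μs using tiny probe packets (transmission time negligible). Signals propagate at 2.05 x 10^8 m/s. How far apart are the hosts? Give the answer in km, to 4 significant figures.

2.829 km

One-way propagation = RTT/2 = 13.8 μs.
d = s × t = 2.05e+08 × 1.38e-05 = 2.829 km.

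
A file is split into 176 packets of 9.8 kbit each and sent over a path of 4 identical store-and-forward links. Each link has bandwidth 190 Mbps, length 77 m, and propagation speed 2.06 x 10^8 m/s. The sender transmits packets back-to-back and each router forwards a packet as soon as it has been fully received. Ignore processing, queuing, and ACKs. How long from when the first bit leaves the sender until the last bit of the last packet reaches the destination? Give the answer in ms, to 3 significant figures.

9.23 ms

Per-hop transmission t_tx = L/R = 9800/190000000 = 0.0515789 ms.
Per-hop propagation t_prop = 77/206000000 = 0.000373786 ms.
Pipeline fill: first packet needs 4·t_tx to clear all hops; remaining 175 packets each add one t_tx.
Total = (4+176-1)·t_tx + 4·t_prop = 179·0.0515789 + 4·0.000373786 = 9.23 ms.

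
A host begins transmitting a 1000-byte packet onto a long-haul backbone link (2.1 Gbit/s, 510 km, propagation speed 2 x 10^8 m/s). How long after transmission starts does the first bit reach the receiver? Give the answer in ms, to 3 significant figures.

2.55 ms

First bit experiences only propagation delay: d/s = 510000/200000000 = 2.55 ms.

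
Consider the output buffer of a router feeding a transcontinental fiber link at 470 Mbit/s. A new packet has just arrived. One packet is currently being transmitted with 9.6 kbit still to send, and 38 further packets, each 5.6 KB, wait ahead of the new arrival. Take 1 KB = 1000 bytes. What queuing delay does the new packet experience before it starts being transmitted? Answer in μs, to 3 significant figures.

Each queued packet: L/R = 44800/470000000 = 95.3191 μs.
38 queued → 3622.13 μs.
Plus remaining 9600 bits of current packet: 20.4255 μs.
Queuing delay = 3640 μs.

3640 μs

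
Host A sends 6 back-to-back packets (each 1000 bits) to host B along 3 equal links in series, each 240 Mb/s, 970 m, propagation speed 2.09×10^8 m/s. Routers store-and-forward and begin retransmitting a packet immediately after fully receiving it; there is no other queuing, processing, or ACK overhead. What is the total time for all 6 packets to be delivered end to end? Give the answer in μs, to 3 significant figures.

Per-hop transmission t_tx = L/R = 1000/240000000 = 4.16667 μs.
Per-hop propagation t_prop = 970/209000000 = 4.64115 μs.
Pipeline fill: first packet needs 3·t_tx to clear all hops; remaining 5 packets each add one t_tx.
Total = (3+6-1)·t_tx + 3·t_prop = 8·4.16667 + 3·4.64115 = 47.3 μs.

47.3 μs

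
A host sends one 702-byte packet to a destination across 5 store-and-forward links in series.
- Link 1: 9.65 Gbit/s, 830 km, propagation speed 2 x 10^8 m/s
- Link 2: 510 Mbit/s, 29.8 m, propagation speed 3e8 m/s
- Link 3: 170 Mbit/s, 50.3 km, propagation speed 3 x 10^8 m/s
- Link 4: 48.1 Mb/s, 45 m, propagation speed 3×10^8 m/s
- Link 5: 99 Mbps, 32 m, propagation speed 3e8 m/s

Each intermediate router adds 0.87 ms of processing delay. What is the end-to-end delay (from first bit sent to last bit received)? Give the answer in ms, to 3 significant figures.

8.02 ms

L = 702 × 8 = 5616 bits.
Transmission delays (L/R per hop): 0.000581969, 0.0110118, 0.0330353, 0.116757, 0.0567273 ms; sum = 0.218113 ms.
Propagation delays (d/s per hop): 4.15, 9.93333e-05, 0.167667, 0.00015, 0.000106667 ms; sum = 4.31802 ms.
Processing at 4 router(s): 4 × 0.87 ms = 3.48 ms.
End-to-end = 8.02 ms.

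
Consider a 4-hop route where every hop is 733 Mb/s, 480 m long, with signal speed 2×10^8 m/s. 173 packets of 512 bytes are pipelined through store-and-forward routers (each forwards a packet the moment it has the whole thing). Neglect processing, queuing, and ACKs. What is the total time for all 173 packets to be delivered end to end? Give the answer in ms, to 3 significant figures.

0.993 ms

Per-hop transmission t_tx = L/R = 4096/733000000 = 0.00558799 ms.
Per-hop propagation t_prop = 480/200000000 = 0.0024 ms.
Pipeline fill: first packet needs 4·t_tx to clear all hops; remaining 172 packets each add one t_tx.
Total = (4+173-1)·t_tx + 4·t_prop = 176·0.00558799 + 4·0.0024 = 0.993 ms.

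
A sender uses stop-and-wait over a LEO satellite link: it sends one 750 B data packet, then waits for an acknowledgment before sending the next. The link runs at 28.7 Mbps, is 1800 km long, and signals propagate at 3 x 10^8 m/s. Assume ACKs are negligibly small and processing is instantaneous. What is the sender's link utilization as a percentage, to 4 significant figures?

1.712 %

t_tx = L/R = 6000/28700000 = 0.000209059 s.
t_prop = 1800000/300000000 = 0.006 s; RTT = 0.012 s.
Cycle = t_tx + RTT = 0.0122091 s.
Utilization = t_tx / cycle = 0.000209059/0.0122091 = 1.712 %.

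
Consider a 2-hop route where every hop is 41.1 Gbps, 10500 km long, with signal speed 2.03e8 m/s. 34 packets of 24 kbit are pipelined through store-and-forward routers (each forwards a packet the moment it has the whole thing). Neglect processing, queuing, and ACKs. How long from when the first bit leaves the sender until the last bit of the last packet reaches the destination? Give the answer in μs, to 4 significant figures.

Per-hop transmission t_tx = L/R = 24000/41100000000 = 0.583942 μs.
Per-hop propagation t_prop = 10500000/2.03e+08 = 51724.1 μs.
Pipeline fill: first packet needs 2·t_tx to clear all hops; remaining 33 packets each add one t_tx.
Total = (2+34-1)·t_tx + 2·t_prop = 35·0.583942 + 2·51724.1 = 103500 μs.

103500 μs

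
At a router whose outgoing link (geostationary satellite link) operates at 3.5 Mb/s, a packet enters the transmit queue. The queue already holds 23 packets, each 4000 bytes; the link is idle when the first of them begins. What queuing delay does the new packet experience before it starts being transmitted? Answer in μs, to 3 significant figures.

Each queued packet: L/R = 32000/3500000 = 9142.86 μs.
23 queued → 210286 μs.
Queuing delay = 210000 μs.

210000 μs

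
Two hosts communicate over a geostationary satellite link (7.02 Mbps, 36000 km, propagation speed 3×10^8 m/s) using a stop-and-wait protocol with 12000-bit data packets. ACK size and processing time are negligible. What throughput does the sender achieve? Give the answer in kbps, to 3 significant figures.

t_tx = L/R = 12000/7020000 = 0.0017094 s.
t_prop = 36000000/300000000 = 0.12 s; RTT = 0.24 s.
Cycle = t_tx + RTT = 0.241709 s.
Throughput = L / cycle = 12000 / 0.241709 = 49.6 kbps.

49.6 kbps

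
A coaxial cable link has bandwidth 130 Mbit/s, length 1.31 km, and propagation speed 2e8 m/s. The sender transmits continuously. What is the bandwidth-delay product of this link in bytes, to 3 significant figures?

106 bytes

Propagation delay = 1310 / 200000000 = 6.55e-06 s.
BDP = R × t_prop = 130000000 × 6.55e-06 = 851.5 bits.
In bytes: 851.5/8 = 106 bytes.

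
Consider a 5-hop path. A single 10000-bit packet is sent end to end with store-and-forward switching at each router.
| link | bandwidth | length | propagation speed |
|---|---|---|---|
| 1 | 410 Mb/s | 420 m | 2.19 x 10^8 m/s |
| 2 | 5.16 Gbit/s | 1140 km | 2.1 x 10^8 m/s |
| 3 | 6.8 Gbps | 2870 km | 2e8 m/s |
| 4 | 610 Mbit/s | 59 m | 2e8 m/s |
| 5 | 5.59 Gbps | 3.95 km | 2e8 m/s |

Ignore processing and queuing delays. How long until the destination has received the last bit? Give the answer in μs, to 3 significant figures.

Transmission delays (L/R per hop): 24.3902, 1.93798, 1.47059, 16.3934, 1.78891 μs; sum = 45.9812 μs.
Propagation delays (d/s per hop): 1.91781, 5428.57, 14350, 0.295, 19.75 μs; sum = 19800.5 μs.
End-to-end = 19800 μs.

19800 μs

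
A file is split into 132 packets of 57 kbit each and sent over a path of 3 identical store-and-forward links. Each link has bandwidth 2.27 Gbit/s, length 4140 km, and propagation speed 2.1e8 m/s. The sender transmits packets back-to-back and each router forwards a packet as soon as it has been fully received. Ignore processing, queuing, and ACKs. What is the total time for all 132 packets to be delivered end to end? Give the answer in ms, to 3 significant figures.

62.5 ms

Per-hop transmission t_tx = L/R = 57000/2270000000 = 0.0251101 ms.
Per-hop propagation t_prop = 4140000/210000000 = 19.7143 ms.
Pipeline fill: first packet needs 3·t_tx to clear all hops; remaining 131 packets each add one t_tx.
Total = (3+132-1)·t_tx + 3·t_prop = 134·0.0251101 + 3·19.7143 = 62.5 ms.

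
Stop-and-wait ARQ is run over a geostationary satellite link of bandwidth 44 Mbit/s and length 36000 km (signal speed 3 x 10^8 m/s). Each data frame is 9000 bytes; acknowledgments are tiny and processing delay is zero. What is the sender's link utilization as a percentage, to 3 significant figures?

t_tx = L/R = 72000/44000000 = 0.00163636 s.
t_prop = 36000000/300000000 = 0.12 s; RTT = 0.24 s.
Cycle = t_tx + RTT = 0.241636 s.
Utilization = t_tx / cycle = 0.00163636/0.241636 = 0.677 %.

0.677 %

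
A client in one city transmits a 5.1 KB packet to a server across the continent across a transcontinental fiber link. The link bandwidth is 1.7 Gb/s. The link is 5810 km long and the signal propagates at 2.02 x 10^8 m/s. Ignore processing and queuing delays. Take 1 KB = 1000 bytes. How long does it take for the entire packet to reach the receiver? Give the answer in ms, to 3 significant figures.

L = 40800 bits.
Transmission delay = L/R = 40800 / 1700000000 = 0.024 ms.
Propagation delay = d/s = 5810000 m / 202000000 m/s = 28.7624 ms.
Total = 28.8 ms.

28.8 ms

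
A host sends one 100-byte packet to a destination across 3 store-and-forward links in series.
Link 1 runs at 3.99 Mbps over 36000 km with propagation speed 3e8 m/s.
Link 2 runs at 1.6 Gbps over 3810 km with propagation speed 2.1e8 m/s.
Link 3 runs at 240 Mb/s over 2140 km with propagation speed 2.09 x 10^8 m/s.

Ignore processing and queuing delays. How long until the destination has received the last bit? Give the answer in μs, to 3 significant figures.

149000 μs

L = 100 × 8 = 800 bits.
Transmission delays (L/R per hop): 200.501, 0.5, 3.33333 μs; sum = 204.335 μs.
Propagation delays (d/s per hop): 120000, 18142.9, 10239.2 μs; sum = 148382 μs.
End-to-end = 149000 μs.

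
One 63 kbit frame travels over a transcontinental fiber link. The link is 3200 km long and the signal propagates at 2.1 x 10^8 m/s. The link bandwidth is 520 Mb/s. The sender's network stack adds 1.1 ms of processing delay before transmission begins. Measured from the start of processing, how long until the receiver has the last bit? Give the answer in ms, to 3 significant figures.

L = 63000 bits.
Transmission delay = L/R = 63000 / 520000000 = 0.121154 ms.
Propagation delay = d/s = 3200000 m / 210000000 m/s = 15.2381 ms.
Plus processing delay 1.1 ms = 1.1 ms.
Total = 16.5 ms.

16.5 ms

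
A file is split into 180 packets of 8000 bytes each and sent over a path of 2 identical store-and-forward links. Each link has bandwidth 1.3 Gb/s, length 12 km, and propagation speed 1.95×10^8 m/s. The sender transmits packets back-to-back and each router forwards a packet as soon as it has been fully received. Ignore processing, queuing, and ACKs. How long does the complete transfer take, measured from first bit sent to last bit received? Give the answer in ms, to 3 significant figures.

Per-hop transmission t_tx = L/R = 64000/1300000000 = 0.0492308 ms.
Per-hop propagation t_prop = 12000/195000000 = 0.0615385 ms.
Pipeline fill: first packet needs 2·t_tx to clear all hops; remaining 179 packets each add one t_tx.
Total = (2+180-1)·t_tx + 2·t_prop = 181·0.0492308 + 2·0.0615385 = 9.03 ms.

9.03 ms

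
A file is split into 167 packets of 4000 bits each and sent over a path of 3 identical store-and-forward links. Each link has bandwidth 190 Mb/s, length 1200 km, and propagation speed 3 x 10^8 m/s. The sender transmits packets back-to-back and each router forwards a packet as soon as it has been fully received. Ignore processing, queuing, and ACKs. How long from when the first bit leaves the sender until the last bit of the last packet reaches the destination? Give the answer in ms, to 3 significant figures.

15.6 ms

Per-hop transmission t_tx = L/R = 4000/190000000 = 0.0210526 ms.
Per-hop propagation t_prop = 1200000/300000000 = 4 ms.
Pipeline fill: first packet needs 3·t_tx to clear all hops; remaining 166 packets each add one t_tx.
Total = (3+167-1)·t_tx + 3·t_prop = 169·0.0210526 + 3·4 = 15.6 ms.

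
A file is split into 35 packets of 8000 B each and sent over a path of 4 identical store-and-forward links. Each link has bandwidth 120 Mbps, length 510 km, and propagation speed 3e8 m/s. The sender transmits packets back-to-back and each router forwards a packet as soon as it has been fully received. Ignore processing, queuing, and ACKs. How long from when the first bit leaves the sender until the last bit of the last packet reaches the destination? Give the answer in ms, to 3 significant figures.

27.1 ms

Per-hop transmission t_tx = L/R = 64000/120000000 = 0.533333 ms.
Per-hop propagation t_prop = 510000/300000000 = 1.7 ms.
Pipeline fill: first packet needs 4·t_tx to clear all hops; remaining 34 packets each add one t_tx.
Total = (4+35-1)·t_tx + 4·t_prop = 38·0.533333 + 4·1.7 = 27.1 ms.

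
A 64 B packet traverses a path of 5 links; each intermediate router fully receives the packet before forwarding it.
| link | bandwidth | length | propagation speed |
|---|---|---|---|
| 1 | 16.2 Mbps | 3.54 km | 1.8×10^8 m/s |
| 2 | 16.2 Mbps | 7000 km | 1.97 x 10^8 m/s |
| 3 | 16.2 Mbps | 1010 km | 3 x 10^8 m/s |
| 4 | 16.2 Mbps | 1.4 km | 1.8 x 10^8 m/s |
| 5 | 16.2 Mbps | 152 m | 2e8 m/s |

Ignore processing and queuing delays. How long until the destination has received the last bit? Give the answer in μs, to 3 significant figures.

39100 μs

L = 64 × 8 = 512 bits.
Transmission delay per hop = L/R = 512/16200000 = 31.6049 μs; 5 hops → 158.025 μs.
Propagation delays (d/s per hop): 19.6667, 35533, 3366.67, 7.77778, 0.76 μs; sum = 38927.9 μs.
End-to-end = 39100 μs.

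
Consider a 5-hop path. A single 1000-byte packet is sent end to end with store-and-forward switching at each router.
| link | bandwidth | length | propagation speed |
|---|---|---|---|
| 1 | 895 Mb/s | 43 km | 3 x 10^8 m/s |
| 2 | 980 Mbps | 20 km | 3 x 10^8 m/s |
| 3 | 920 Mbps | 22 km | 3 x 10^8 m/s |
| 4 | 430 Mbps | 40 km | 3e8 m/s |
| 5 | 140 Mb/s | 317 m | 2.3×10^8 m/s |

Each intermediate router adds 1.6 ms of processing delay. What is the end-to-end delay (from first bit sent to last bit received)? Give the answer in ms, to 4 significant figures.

6.920 ms

L = 1000 × 8 = 8000 bits.
Transmission delays (L/R per hop): 0.00893855, 0.00816327, 0.00869565, 0.0186047, 0.0571429 ms; sum = 0.101545 ms.
Propagation delays (d/s per hop): 0.143333, 0.0666667, 0.0733333, 0.133333, 0.00137826 ms; sum = 0.418045 ms.
Processing at 4 router(s): 4 × 1.6 ms = 6.4 ms.
End-to-end = 6.920 ms.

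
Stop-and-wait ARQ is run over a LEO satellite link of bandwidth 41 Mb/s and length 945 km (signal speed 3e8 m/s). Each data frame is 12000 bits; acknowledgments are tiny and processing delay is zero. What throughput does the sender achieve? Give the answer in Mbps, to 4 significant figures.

1.820 Mbps

t_tx = L/R = 12000/41000000 = 0.000292683 s.
t_prop = 945000/300000000 = 0.00315 s; RTT = 0.0063 s.
Cycle = t_tx + RTT = 0.00659268 s.
Throughput = L / cycle = 12000 / 0.00659268 = 1.820 Mbps.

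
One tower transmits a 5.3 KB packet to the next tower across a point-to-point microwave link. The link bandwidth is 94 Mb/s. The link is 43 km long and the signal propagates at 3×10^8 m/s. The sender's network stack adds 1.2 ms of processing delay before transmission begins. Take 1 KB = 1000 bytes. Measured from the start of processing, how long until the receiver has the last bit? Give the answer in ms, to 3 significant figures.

L = 42400 bits.
Transmission delay = L/R = 42400 / 94000000 = 0.451064 ms.
Propagation delay = d/s = 43000 m / 300000000 m/s = 0.143333 ms.
Plus processing delay 1.2 ms = 1.2 ms.
Total = 1.79 ms.

1.79 ms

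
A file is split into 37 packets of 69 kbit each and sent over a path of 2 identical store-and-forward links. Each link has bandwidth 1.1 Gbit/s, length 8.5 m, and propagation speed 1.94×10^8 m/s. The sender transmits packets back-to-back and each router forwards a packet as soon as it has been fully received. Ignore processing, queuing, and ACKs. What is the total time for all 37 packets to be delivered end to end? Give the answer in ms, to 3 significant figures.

Per-hop transmission t_tx = L/R = 69000/1100000000 = 0.0627273 ms.
Per-hop propagation t_prop = 8.5/194000000 = 4.38144e-05 ms.
Pipeline fill: first packet needs 2·t_tx to clear all hops; remaining 36 packets each add one t_tx.
Total = (2+37-1)·t_tx + 2·t_prop = 38·0.0627273 + 2·4.38144e-05 = 2.38 ms.

2.38 ms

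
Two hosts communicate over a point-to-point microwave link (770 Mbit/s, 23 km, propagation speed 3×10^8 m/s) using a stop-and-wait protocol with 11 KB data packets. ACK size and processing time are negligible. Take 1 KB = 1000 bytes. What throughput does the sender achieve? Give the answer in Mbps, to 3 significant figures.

t_tx = L/R = 88000/770000000 = 0.000114286 s.
t_prop = 23000/300000000 = 7.66667e-05 s; RTT = 0.000153333 s.
Cycle = t_tx + RTT = 0.000267619 s.
Throughput = L / cycle = 88000 / 0.000267619 = 329 Mbps.

329 Mbps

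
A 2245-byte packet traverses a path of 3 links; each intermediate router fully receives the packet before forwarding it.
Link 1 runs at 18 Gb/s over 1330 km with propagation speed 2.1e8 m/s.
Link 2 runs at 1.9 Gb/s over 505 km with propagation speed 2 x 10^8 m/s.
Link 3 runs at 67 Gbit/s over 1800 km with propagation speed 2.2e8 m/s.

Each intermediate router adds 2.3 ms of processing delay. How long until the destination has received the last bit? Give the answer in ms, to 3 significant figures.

L = 2245 × 8 = 17960 bits.
Transmission delays (L/R per hop): 0.000997778, 0.00945263, 0.00026806 ms; sum = 0.0107185 ms.
Propagation delays (d/s per hop): 6.33333, 2.525, 8.18182 ms; sum = 17.0402 ms.
Processing at 2 router(s): 2 × 2.3 ms = 4.6 ms.
End-to-end = 21.7 ms.

21.7 ms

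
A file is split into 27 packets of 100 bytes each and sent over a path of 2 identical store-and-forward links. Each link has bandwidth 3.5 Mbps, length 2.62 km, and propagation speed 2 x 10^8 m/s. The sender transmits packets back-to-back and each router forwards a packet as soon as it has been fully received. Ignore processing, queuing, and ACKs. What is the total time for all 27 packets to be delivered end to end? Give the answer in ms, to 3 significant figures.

Per-hop transmission t_tx = L/R = 800/3500000 = 0.228571 ms.
Per-hop propagation t_prop = 2620/200000000 = 0.0131 ms.
Pipeline fill: first packet needs 2·t_tx to clear all hops; remaining 26 packets each add one t_tx.
Total = (2+27-1)·t_tx + 2·t_prop = 28·0.228571 + 2·0.0131 = 6.43 ms.

6.43 ms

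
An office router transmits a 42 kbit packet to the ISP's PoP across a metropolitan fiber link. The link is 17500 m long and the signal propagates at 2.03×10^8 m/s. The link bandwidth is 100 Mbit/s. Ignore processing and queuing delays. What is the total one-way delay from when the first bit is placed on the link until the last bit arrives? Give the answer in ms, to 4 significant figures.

L = 42000 bits.
Transmission delay = L/R = 42000 / 100000000 = 0.42 ms.
Propagation delay = d/s = 17500 m / 2.03e+08 m/s = 0.0862069 ms.
Total = 0.5062 ms.

0.5062 ms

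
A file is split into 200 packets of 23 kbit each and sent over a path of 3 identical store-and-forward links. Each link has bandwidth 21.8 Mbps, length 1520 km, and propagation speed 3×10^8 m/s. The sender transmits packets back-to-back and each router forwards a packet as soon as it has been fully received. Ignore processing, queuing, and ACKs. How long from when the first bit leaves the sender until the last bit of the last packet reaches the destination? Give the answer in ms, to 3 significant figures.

Per-hop transmission t_tx = L/R = 23000/21800000 = 1.05505 ms.
Per-hop propagation t_prop = 1520000/300000000 = 5.06667 ms.
Pipeline fill: first packet needs 3·t_tx to clear all hops; remaining 199 packets each add one t_tx.
Total = (3+200-1)·t_tx + 3·t_prop = 202·1.05505 + 3·5.06667 = 228 ms.

228 ms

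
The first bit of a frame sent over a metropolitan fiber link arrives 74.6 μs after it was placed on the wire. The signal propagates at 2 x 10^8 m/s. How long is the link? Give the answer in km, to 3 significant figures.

14.9 km

d = s × t_prop = 200000000 × 7.46e-05 = 14.9 km.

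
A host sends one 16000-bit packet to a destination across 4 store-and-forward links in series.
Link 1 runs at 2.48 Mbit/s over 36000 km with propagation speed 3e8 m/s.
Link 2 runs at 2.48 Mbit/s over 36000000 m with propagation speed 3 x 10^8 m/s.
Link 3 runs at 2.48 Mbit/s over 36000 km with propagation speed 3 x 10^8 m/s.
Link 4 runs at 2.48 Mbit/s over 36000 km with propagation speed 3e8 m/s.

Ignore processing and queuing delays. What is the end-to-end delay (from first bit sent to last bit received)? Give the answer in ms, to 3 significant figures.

Transmission delay per hop = L/R = 16000/2480000 = 6.45161 ms; 4 hops → 25.8065 ms.
Propagation delays (d/s per hop): 120, 120, 120, 120 ms; sum = 480 ms.
End-to-end = 506 ms.

506 ms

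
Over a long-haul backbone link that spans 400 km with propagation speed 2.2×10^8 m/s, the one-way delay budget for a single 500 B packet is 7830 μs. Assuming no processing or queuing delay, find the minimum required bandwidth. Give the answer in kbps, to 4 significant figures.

L = 4000 bits.
Propagation delay = 400000 / 2.2e+08 = 1818.18 μs.
Transmission budget = 7830 − 1818.18 = 6011.82 μs.
R ≥ L / t_tx = 4000 bits / 0.00601182 s = 665.4 kbps.

665.4 kbps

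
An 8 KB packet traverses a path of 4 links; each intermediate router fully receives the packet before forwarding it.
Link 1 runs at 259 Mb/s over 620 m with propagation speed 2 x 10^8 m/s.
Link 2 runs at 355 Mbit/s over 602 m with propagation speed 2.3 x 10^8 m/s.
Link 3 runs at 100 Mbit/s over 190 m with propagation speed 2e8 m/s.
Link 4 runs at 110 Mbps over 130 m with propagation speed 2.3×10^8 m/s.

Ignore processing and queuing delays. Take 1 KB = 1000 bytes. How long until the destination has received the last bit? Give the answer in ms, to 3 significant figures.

L = 64000 bits.
Transmission delays (L/R per hop): 0.247104, 0.180282, 0.64, 0.581818 ms; sum = 1.6492 ms.
Propagation delays (d/s per hop): 0.0031, 0.00261739, 0.00095, 0.000565217 ms; sum = 0.00723261 ms.
End-to-end = 1.66 ms.

1.66 ms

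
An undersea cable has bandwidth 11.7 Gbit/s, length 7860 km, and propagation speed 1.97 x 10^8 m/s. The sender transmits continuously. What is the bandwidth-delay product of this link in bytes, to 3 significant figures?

58400000 bytes

Propagation delay = 7860000 / 197000000 = 0.0398985 s.
BDP = R × t_prop = 11700000000 × 0.0398985 = 466812000 bits.
In bytes: 466812000/8 = 58400000 bytes.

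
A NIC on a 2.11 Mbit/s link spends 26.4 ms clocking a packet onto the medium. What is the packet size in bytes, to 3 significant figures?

L = R × t_tx = 2110000 b/s × 0.0264 s = 55704 bits.
In bytes: 55704 / 8 = 6960 bytes.

6960 bytes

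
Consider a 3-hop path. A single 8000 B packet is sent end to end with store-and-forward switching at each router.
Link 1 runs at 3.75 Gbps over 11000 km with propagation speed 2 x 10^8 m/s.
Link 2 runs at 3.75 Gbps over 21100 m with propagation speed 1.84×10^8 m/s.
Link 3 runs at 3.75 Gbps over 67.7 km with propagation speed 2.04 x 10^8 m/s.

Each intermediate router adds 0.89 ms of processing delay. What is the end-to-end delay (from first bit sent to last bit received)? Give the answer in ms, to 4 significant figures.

57.28 ms

L = 8000 × 8 = 64000 bits.
Transmission delay per hop = L/R = 64000/3750000000 = 0.0170667 ms; 3 hops → 0.0512 ms.
Propagation delays (d/s per hop): 55, 0.114674, 0.331863 ms; sum = 55.4465 ms.
Processing at 2 router(s): 2 × 0.89 ms = 1.78 ms.
End-to-end = 57.28 ms.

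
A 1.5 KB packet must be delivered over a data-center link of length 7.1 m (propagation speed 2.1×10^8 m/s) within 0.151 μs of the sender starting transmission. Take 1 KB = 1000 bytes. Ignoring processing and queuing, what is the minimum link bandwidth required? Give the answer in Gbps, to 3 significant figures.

102 Gbps

L = 12000 bits.
Propagation delay = 7.1 / 210000000 = 0.0338095 μs.
Transmission budget = 0.151 − 0.0338095 = 0.11719 μs.
R ≥ L / t_tx = 12000 bits / 1.1719e-07 s = 102 Gbps.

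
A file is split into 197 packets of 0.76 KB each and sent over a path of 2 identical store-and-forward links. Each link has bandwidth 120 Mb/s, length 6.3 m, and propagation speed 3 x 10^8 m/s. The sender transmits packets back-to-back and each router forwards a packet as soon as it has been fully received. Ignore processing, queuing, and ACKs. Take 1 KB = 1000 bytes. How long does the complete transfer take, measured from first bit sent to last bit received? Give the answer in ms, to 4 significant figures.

10.03 ms

Per-hop transmission t_tx = L/R = 6080/120000000 = 0.0506667 ms.
Per-hop propagation t_prop = 6.3/300000000 = 2.1e-05 ms.
Pipeline fill: first packet needs 2·t_tx to clear all hops; remaining 196 packets each add one t_tx.
Total = (2+197-1)·t_tx + 2·t_prop = 198·0.0506667 + 2·2.1e-05 = 10.03 ms.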